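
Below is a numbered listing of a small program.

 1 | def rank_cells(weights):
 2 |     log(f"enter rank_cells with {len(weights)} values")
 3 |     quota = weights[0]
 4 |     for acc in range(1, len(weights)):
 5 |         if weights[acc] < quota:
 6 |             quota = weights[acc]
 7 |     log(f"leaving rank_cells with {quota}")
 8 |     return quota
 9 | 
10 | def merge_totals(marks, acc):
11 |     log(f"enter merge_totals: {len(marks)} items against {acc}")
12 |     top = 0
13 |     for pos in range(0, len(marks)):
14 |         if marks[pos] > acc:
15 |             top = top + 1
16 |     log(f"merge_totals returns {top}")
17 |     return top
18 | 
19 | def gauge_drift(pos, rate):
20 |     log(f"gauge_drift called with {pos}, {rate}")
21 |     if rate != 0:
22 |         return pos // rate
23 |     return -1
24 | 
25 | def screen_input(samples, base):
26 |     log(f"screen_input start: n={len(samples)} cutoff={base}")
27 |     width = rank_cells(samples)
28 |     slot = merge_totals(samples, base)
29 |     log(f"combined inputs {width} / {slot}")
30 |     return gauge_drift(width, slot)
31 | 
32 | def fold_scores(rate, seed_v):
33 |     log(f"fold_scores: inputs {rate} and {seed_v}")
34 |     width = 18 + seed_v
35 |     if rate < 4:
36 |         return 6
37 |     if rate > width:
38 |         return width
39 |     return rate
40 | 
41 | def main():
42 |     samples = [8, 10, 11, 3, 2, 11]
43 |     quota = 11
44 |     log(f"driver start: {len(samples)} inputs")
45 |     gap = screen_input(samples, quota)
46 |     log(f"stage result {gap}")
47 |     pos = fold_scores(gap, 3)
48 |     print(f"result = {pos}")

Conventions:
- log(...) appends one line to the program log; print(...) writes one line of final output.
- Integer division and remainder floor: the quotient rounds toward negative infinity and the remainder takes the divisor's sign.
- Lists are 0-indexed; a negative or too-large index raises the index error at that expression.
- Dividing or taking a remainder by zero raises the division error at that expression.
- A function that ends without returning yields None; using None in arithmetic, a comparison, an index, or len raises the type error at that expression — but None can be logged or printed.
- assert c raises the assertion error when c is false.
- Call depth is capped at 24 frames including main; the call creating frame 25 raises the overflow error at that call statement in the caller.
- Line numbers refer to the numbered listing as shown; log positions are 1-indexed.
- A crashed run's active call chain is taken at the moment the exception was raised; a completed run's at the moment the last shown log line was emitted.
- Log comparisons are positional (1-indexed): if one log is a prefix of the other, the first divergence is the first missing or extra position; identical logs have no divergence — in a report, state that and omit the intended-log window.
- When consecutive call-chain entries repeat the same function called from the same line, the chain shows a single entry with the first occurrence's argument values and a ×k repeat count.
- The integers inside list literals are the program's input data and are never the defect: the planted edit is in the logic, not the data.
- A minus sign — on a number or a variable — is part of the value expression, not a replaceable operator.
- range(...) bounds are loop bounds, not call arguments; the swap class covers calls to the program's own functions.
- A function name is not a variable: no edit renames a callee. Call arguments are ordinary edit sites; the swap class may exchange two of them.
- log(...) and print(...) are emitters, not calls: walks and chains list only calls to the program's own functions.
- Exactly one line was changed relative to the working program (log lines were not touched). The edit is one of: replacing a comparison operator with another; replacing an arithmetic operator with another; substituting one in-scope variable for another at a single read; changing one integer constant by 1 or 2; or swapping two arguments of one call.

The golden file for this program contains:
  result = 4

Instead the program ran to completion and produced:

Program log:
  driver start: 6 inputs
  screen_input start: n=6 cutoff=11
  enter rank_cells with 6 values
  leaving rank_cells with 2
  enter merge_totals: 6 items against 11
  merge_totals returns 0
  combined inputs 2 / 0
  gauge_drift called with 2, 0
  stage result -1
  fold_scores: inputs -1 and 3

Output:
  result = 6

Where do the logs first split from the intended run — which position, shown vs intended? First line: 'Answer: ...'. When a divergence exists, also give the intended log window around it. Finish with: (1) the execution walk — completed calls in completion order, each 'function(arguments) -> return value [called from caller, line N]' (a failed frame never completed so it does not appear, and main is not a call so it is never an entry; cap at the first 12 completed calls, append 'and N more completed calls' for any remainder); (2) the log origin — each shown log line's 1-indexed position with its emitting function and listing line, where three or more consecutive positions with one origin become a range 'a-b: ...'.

Answer: none (the log streams are identical).
Execution walk:
  rank_cells([8, 10, 11, 3, 2, 11]) -> 2  [called from screen_input, line 27]
  merge_totals([8, 10, 11, 3, 2, 11], 11) -> 0  [called from screen_input, line 28]
  gauge_drift(2, 0) -> -1  [called from screen_input, line 30]
  screen_input([8, 10, 11, 3, 2, 11], 11) -> -1  [called from main, line 45]
  fold_scores(-1, 3) -> 6  [called from main, line 47]
Origin of each log line:
  1: emitted by main (line 44)
  2: emitted by screen_input (line 26)
  3: emitted by rank_cells (line 2)
  4: emitted by rank_cells (line 7)
  5: emitted by merge_totals (line 11)
  6: emitted by merge_totals (line 16)
  7: emitted by screen_input (line 29)
  8: emitted by gauge_drift (line 20)
  9: emitted by main (line 46)
  10: emitted by fold_scores (line 33)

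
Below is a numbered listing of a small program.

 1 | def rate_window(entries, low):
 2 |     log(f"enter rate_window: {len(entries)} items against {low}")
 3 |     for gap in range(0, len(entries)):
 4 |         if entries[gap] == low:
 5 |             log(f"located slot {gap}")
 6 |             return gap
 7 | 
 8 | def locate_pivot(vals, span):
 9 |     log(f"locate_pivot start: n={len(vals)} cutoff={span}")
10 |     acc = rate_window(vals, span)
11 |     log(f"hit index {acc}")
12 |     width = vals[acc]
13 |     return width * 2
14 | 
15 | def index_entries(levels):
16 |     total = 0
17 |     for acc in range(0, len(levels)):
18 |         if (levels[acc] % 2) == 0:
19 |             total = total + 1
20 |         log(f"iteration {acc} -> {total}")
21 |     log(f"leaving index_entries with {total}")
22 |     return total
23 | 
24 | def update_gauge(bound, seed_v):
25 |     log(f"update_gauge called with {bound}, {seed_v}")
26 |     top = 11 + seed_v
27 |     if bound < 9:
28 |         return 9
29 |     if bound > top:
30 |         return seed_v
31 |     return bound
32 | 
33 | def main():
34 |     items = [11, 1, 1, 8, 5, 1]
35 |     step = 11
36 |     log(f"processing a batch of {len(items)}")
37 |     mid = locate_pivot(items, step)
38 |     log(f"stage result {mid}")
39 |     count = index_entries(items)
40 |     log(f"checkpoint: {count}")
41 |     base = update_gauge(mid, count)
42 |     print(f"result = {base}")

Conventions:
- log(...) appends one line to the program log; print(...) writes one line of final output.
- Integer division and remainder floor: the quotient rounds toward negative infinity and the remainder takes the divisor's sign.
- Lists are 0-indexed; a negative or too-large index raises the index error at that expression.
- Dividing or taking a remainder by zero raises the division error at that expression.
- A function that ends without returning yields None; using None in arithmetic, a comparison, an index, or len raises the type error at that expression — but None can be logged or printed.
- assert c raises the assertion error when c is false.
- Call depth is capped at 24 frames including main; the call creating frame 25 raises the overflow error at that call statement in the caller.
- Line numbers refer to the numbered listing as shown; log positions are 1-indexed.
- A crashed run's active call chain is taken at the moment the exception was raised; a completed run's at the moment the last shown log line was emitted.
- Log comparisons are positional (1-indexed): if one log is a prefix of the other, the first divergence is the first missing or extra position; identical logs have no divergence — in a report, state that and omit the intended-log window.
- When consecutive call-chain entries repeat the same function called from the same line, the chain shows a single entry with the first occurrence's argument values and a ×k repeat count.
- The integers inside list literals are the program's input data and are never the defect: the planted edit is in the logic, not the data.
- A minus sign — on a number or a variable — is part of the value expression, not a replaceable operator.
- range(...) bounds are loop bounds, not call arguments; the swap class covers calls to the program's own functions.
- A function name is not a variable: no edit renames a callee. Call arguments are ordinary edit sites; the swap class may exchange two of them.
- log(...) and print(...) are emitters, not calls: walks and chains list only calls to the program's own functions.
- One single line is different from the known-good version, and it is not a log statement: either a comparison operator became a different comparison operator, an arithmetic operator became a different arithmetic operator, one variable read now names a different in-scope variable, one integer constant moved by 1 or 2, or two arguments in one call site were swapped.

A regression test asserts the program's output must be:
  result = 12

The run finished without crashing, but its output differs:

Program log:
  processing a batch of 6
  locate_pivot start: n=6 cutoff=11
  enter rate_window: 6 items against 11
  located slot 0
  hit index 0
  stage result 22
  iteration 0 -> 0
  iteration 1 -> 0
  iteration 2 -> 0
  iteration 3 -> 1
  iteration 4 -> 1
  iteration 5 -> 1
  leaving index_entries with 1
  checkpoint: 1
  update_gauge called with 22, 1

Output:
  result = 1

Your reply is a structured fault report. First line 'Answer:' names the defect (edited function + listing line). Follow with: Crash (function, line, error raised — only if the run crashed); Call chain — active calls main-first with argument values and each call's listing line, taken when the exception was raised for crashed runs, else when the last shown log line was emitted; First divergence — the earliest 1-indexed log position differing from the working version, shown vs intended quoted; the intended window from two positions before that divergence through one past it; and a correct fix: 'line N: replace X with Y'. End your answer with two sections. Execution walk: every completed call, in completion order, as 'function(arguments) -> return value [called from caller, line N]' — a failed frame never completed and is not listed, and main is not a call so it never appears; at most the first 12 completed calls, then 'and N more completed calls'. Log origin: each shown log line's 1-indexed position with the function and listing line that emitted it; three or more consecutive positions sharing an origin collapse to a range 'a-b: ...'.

Answer: the defect is in update_gauge at line 30.
The tell: The logs agree in full; only the final output differs.
Call chain: main -> update_gauge(22, 1) (called at line 41).
First divergence: none — the logs agree in full.
Execution walk:
  rate_window([11, 1, 1, 8, 5, 1], 11) -> 0  [called from locate_pivot, line 10]
  locate_pivot([11, 1, 1, 8, 5, 1], 11) -> 22  [called from main, line 37]
  index_entries([11, 1, 1, 8, 5, 1]) -> 1  [called from main, line 39]
  update_gauge(22, 1) -> 1  [called from main, line 41]
Log line origins:
  1: logged in main at line 36
  2: logged in locate_pivot at line 9
  3: logged in rate_window at line 2
  4: logged in rate_window at line 5
  5: logged in locate_pivot at line 11
  6: logged in main at line 38
  7-12: logged in index_entries at line 20
  13: logged in index_entries at line 21
  14: logged in main at line 40
  15: logged in update_gauge at line 25
A correct fix: line 30: replace `seed_v` with `top`.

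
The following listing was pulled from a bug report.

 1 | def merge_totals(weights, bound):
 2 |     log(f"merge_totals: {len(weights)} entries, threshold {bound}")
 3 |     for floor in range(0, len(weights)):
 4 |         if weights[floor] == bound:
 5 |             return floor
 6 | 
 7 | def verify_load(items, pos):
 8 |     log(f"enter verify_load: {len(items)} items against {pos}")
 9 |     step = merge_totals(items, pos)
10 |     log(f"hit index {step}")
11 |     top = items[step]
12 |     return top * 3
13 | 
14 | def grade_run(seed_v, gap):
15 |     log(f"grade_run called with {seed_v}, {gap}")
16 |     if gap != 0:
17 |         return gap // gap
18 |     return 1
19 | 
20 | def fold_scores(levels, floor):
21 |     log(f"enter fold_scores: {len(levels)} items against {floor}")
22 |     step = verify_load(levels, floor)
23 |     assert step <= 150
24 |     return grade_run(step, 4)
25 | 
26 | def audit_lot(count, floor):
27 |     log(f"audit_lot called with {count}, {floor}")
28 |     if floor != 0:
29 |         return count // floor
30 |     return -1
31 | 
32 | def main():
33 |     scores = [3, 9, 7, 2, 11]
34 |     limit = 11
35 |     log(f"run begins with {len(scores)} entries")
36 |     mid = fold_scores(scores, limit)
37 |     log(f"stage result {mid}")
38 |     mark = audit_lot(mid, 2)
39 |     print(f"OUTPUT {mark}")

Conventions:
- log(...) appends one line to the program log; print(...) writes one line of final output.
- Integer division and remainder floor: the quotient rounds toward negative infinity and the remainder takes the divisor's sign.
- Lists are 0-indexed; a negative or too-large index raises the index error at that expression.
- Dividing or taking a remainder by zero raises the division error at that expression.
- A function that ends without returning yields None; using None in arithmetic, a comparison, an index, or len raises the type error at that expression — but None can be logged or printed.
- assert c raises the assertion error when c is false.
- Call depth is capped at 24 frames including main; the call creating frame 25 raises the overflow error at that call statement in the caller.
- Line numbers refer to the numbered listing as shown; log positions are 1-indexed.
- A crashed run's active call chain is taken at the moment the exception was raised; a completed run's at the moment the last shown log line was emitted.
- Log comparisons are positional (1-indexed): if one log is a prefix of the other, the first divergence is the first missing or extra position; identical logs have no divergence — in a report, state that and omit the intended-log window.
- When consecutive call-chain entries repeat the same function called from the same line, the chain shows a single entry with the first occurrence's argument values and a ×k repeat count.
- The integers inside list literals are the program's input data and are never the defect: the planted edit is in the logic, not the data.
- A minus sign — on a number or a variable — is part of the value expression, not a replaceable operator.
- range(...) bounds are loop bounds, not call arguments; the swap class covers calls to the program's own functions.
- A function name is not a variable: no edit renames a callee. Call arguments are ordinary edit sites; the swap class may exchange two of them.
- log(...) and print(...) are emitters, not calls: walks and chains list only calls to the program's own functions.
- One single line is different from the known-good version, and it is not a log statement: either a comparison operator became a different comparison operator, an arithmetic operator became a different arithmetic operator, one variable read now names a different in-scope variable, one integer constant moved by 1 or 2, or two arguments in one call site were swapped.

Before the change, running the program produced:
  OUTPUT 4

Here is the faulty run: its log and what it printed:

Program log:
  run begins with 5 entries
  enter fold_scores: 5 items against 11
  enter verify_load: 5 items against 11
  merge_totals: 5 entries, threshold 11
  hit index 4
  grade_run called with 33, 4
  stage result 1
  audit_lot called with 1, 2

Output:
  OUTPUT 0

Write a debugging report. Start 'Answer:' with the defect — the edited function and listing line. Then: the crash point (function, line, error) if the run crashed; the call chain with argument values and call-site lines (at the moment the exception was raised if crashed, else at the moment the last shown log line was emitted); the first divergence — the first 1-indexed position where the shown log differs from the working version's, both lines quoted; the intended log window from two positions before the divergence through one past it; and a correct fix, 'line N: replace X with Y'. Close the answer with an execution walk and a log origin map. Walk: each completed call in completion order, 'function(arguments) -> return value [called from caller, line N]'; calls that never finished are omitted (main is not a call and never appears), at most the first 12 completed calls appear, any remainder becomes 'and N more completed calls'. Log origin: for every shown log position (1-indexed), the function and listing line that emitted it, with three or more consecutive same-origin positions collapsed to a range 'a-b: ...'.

Answer: the defect is in grade_run at line 17.
Key fact: Everything matches until log position 7, which reads 'stage result 1' in place of 'stage result 8'.
Call chain: main -> audit_lot(1, 2) (called at line 38).
First divergence: at position 7 the run shows 'stage result 1' where the working version logs 'stage result 8'.
Intended log window:
  5: hit index 4
  6: grade_run called with 33, 4
  7: stage result 8
  8: audit_lot called with 8, 2
Execution walk:
  merge_totals([3, 9, 7, 2, 11], 11) -> 4  [called from verify_load, line 9]
  verify_load([3, 9, 7, 2, 11], 11) -> 33  [called from fold_scores, line 22]
  grade_run(33, 4) -> 1  [called from fold_scores, line 24]
  fold_scores([3, 9, 7, 2, 11], 11) -> 1  [called from main, line 36]
  audit_lot(1, 2) -> 0  [called from main, line 38]
Log origin:
  1: emitted by main (line 35)
  2: emitted by fold_scores (line 21)
  3: emitted by verify_load (line 8)
  4: emitted by merge_totals (line 2)
  5: emitted by verify_load (line 10)
  6: emitted by grade_run (line 15)
  7: emitted by main (line 37)
  8: emitted by audit_lot (line 27)
A correct fix: line 17: replace `gap // gap` with `seed_v // gap`.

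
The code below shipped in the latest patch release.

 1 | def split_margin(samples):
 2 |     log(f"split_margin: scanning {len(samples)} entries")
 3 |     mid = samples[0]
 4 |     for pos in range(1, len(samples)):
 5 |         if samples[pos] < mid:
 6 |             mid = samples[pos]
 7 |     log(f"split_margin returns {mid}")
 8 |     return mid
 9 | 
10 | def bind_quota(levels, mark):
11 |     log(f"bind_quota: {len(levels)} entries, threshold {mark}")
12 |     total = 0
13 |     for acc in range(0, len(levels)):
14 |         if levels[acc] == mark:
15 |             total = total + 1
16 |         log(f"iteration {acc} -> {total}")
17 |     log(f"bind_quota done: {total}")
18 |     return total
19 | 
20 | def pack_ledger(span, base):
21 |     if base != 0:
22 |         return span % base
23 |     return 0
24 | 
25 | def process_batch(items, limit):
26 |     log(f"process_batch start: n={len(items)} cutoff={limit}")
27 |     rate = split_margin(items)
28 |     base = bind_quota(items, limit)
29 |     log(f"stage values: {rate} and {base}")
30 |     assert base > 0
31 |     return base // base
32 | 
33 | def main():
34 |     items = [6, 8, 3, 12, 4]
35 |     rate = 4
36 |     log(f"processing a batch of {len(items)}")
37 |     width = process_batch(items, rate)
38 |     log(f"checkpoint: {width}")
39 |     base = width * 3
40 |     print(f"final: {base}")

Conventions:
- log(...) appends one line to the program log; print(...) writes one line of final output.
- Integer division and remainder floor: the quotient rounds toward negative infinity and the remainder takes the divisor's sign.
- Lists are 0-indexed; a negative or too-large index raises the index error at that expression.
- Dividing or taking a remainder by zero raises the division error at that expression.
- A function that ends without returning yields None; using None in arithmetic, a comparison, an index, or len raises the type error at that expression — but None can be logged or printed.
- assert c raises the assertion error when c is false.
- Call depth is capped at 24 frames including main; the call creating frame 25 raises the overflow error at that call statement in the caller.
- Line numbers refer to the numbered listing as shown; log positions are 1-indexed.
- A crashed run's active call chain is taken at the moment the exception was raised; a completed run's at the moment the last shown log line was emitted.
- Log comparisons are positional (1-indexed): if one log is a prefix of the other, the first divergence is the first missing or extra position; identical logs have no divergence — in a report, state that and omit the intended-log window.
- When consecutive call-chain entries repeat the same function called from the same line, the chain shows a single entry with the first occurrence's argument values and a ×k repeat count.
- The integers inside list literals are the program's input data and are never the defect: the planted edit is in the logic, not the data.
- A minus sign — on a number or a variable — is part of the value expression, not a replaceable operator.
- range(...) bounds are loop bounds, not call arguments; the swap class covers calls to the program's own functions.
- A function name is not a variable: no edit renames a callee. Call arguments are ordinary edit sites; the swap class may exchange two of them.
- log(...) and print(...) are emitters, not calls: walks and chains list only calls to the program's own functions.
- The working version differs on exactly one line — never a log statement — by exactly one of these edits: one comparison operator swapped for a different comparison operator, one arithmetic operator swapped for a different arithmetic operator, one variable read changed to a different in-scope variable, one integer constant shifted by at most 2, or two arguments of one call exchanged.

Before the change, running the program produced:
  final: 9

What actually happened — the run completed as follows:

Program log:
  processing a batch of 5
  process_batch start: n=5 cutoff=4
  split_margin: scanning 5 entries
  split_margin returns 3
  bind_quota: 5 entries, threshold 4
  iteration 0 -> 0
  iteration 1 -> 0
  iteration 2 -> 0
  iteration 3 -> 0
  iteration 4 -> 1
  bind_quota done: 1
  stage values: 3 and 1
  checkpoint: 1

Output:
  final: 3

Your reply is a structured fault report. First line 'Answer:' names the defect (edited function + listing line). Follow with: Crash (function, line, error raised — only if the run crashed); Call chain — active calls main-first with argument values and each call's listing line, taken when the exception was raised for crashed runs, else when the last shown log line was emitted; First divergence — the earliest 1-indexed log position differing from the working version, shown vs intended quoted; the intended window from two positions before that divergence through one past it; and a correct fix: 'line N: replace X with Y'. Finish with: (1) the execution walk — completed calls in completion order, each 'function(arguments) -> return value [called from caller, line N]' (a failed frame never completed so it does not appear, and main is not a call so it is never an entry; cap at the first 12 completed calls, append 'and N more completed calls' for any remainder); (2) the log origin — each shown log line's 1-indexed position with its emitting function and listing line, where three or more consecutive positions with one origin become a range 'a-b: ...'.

Answer: the defect is in process_batch at line 31.
Key fact: The earliest visible damage is log position 13 — 'checkpoint: 1' rather than the intended 'checkpoint: 3'.
Call chain: main.
First divergence: position 13 — shown 'checkpoint: 1', intended 'checkpoint: 3'.
Intended log window:
  11: bind_quota done: 1
  12: stage values: 3 and 1
  13: checkpoint: 3
Execution walk:
  split_margin([6, 8, 3, 12, 4]) -> 3  [called from process_batch, line 27]
  bind_quota([6, 8, 3, 12, 4], 4) -> 1  [called from process_batch, line 28]
  process_batch([6, 8, 3, 12, 4], 4) -> 1  [called from main, line 37]
Log origins:
  1 — main, line 36
  2 — process_batch, line 26
  3 — split_margin, line 2
  4 — split_margin, line 7
  5 — bind_quota, line 11
  6-10 — bind_quota, line 16
  11 — bind_quota, line 17
  12 — process_batch, line 29
  13 — main, line 38
A correct fix: line 31: replace `base // base` with `rate // base`.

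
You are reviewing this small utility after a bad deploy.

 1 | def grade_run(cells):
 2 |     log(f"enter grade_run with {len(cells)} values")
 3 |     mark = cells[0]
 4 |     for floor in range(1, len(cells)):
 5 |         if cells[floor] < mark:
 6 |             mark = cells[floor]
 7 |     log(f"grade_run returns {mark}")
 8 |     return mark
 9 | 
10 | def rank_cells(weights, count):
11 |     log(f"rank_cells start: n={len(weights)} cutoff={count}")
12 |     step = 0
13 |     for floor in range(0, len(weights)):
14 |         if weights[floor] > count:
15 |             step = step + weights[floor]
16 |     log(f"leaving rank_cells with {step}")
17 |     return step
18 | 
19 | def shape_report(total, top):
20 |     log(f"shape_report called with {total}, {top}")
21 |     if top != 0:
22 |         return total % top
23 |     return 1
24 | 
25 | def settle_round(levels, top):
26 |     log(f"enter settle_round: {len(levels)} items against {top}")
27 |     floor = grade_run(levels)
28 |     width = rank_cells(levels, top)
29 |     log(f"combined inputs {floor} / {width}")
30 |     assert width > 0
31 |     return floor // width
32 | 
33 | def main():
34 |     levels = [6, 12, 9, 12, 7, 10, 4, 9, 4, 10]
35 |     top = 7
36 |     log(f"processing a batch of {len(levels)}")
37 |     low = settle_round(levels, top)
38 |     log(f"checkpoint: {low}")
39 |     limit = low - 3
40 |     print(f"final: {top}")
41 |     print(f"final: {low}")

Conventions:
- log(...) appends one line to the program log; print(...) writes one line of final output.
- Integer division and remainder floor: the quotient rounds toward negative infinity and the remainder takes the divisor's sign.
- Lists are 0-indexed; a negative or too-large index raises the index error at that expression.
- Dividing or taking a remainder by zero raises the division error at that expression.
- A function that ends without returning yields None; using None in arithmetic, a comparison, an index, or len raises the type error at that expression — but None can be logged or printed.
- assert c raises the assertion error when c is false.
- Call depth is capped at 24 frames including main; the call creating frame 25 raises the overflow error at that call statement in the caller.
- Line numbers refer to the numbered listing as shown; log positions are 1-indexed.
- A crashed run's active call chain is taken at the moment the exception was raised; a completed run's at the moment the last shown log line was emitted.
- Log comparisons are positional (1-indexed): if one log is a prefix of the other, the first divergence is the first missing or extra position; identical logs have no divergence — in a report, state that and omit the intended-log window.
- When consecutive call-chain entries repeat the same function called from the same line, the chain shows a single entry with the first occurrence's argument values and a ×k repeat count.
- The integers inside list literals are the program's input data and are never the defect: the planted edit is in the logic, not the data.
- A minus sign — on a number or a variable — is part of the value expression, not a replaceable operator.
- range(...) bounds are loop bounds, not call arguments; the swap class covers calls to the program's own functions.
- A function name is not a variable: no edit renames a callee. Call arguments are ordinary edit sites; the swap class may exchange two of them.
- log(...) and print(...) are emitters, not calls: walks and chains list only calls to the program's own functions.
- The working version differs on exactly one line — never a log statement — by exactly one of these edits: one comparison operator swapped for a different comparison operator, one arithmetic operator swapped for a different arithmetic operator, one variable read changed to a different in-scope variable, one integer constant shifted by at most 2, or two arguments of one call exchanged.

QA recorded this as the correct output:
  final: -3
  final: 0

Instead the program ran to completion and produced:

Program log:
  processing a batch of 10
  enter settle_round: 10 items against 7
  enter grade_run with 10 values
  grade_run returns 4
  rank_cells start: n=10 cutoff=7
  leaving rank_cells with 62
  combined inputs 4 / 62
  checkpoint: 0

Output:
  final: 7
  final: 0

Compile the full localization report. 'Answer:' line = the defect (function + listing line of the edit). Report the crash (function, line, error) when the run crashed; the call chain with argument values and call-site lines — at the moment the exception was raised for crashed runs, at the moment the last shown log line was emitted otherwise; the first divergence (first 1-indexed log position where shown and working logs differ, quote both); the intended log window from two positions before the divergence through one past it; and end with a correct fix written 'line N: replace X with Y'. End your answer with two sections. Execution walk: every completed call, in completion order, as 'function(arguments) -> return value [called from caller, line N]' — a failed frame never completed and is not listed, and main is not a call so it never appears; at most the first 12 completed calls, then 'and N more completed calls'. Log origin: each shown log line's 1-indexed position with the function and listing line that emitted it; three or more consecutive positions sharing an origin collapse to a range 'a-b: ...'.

Answer: the defect is in main at line 40.
Core observation: No log line changed; the fault shows up purely in the output.
Call chain: main.
First divergence: there is none — every log position agrees.
Execution walk:
  grade_run([6, 12, 9, 12, 7, 10, 4, 9, 4, 10]) -> 4  [called from settle_round, line 27]
  rank_cells([6, 12, 9, 12, 7, 10, 4, 9, 4, 10], 7) -> 62  [called from settle_round, line 28]
  settle_round([6, 12, 9, 12, 7, 10, 4, 9, 4, 10], 7) -> 0  [called from main, line 37]
Log line origins:
  1: logged in main at line 36
  2: logged in settle_round at line 26
  3: logged in grade_run at line 2
  4: logged in grade_run at line 7
  5: logged in rank_cells at line 11
  6: logged in rank_cells at line 16
  7: logged in settle_round at line 29
  8: logged in main at line 38
A correct fix: line 40: replace `top` with `limit`.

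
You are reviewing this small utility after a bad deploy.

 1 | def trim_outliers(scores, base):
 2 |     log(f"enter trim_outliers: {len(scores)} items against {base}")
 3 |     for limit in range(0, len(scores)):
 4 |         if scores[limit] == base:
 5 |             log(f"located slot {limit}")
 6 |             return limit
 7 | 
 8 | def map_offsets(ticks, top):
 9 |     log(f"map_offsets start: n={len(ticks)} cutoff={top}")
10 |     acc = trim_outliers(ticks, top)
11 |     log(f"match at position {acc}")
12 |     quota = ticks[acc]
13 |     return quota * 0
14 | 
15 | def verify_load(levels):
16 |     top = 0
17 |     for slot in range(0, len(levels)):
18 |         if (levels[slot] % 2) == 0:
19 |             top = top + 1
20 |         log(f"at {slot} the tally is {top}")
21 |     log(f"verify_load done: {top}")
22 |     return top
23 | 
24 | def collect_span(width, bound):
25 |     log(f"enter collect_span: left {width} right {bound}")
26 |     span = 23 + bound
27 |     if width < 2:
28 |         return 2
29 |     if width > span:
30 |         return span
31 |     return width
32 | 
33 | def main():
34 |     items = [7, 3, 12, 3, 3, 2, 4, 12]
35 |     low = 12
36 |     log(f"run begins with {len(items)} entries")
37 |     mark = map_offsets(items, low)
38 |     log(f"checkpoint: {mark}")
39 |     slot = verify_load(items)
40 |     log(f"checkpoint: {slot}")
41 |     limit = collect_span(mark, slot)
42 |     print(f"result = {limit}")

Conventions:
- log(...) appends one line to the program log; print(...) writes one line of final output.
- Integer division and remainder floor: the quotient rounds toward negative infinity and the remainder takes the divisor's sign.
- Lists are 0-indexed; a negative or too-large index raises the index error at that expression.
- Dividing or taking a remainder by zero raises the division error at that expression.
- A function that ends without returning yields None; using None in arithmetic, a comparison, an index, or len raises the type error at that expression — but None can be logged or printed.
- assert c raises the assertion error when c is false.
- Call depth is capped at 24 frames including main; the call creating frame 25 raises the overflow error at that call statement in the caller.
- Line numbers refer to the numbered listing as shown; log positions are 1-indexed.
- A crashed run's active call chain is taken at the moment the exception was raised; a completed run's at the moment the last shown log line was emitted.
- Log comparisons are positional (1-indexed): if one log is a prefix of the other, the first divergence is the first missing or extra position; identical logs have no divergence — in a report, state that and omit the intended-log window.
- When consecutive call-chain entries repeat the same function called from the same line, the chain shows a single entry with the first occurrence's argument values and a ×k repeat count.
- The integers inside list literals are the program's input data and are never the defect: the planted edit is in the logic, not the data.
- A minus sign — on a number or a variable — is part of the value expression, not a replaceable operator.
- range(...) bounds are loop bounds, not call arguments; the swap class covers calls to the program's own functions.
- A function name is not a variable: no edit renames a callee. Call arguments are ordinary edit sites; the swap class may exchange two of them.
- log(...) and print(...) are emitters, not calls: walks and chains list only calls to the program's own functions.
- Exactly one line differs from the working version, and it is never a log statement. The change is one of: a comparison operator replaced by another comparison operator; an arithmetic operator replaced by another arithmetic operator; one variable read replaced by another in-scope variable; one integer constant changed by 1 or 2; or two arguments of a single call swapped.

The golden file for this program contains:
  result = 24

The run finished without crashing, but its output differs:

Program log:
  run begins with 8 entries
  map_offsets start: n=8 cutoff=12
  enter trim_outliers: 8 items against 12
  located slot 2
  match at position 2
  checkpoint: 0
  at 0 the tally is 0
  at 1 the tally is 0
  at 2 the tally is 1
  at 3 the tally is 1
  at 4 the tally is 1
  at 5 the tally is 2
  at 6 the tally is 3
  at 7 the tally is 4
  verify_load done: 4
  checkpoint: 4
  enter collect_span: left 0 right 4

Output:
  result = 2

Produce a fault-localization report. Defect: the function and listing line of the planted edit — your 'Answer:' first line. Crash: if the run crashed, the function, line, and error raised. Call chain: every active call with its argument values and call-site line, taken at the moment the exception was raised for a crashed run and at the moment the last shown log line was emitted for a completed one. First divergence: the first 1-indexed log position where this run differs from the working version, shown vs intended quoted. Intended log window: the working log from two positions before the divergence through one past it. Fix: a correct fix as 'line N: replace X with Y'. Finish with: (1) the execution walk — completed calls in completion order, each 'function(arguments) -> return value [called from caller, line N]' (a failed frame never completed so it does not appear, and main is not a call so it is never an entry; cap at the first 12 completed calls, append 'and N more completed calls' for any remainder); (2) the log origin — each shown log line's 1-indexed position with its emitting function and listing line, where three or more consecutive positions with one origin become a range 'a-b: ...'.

Answer: the defect is in map_offsets at line 13.
Core observation: The log first diverges at position 6: the faulty run prints 'checkpoint: 0' where the working version prints 'checkpoint: 24'.
Call chain: main -> collect_span(0, 4) (called at line 41).
First divergence: position 6 — shown 'checkpoint: 0', intended 'checkpoint: 24'.
Intended log window:
  4: located slot 2
  5: match at position 2
  6: checkpoint: 24
  7: at 0 the tally is 0
Execution walk:
  trim_outliers([7, 3, 12, 3, 3, 2, 4, 12], 12) -> 2  [called from map_offsets, line 10]
  map_offsets([7, 3, 12, 3, 3, 2, 4, 12], 12) -> 0  [called from main, line 37]
  verify_load([7, 3, 12, 3, 3, 2, 4, 12]) -> 4  [called from main, line 39]
  collect_span(0, 4) -> 2  [called from main, line 41]
Log origins:
  1 — main, line 36
  2 — map_offsets, line 9
  3 — trim_outliers, line 2
  4 — trim_outliers, line 5
  5 — map_offsets, line 11
  6 — main, line 38
  7-14 — verify_load, line 20
  15 — verify_load, line 21
  16 — main, line 40
  17 — collect_span, line 25
A correct fix: line 13: replace `0` with `2`.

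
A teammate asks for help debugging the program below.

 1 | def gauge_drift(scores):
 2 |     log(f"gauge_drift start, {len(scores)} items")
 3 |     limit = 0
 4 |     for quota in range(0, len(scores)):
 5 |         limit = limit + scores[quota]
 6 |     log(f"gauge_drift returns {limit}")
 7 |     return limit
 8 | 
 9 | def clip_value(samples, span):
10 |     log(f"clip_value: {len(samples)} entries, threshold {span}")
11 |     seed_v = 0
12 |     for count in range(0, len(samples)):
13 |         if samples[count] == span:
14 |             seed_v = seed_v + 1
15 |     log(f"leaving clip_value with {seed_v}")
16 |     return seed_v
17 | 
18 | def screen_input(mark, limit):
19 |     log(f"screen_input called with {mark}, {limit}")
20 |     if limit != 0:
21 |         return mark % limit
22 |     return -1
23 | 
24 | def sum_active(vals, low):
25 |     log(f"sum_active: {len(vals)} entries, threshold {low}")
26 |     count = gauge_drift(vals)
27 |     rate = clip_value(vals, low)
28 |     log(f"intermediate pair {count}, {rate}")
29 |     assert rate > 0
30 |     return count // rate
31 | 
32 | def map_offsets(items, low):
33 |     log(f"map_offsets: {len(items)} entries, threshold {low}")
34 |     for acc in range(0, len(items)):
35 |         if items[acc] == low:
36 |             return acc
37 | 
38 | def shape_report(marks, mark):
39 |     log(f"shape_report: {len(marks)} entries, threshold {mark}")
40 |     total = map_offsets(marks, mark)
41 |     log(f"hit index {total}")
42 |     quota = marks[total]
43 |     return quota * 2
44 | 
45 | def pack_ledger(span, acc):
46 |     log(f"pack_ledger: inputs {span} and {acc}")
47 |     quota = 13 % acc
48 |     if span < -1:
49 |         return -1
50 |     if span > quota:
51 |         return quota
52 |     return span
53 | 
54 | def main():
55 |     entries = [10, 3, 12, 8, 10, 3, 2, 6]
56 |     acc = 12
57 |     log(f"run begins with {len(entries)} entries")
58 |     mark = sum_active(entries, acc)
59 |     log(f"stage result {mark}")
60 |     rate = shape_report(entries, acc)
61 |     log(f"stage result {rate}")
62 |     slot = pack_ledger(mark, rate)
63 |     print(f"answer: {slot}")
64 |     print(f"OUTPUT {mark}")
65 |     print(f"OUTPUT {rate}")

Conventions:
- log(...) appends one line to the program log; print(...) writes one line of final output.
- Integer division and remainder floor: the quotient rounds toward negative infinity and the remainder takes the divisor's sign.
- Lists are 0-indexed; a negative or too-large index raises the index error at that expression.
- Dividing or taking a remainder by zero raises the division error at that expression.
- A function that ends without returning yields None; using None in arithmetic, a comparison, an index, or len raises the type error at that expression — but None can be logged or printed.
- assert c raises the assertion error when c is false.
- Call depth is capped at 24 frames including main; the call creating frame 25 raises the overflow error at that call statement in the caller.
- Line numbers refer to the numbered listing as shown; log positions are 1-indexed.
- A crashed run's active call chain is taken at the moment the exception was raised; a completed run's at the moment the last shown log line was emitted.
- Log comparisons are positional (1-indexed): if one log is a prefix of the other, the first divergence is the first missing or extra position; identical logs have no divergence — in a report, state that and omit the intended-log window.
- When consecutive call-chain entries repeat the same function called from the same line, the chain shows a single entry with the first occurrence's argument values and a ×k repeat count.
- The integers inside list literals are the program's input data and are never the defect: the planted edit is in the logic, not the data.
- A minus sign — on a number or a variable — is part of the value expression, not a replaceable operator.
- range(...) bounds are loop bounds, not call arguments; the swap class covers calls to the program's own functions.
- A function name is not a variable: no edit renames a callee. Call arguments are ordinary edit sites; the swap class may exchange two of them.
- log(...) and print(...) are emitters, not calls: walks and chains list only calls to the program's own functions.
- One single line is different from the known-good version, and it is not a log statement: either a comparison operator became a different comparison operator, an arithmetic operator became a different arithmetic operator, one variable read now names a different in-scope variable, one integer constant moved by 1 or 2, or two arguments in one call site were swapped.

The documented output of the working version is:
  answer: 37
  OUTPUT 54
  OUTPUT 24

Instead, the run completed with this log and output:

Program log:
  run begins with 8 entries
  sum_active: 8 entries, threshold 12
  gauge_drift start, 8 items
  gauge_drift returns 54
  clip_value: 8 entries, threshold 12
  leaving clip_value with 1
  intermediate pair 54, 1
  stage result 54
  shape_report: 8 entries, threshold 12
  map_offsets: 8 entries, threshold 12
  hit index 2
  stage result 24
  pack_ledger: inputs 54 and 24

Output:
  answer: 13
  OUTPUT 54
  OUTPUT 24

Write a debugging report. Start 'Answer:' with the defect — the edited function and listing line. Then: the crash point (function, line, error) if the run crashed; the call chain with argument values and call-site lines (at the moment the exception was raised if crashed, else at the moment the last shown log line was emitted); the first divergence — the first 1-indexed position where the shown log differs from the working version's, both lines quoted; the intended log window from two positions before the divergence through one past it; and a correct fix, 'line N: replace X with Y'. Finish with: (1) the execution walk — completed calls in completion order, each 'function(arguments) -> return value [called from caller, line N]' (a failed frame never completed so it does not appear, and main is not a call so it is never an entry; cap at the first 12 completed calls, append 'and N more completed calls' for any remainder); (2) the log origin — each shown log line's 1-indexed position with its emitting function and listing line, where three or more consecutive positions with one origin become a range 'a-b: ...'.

Answer: the defect is in pack_ledger at line 47.
Key observation: The logs agree in full; only the final output differs.
Call chain: main -> pack_ledger(54, 24) (called at line 62).
First divergence: there is none — every log position agrees.
Execution walk:
  gauge_drift([10, 3, 12, 8, 10, 3, 2, 6]) -> 54  [called from sum_active, line 26]
  clip_value([10, 3, 12, 8, 10, 3, 2, 6], 12) -> 1  [called from sum_active, line 27]
  sum_active([10, 3, 12, 8, 10, 3, 2, 6], 12) -> 54  [called from main, line 58]
  map_offsets([10, 3, 12, 8, 10, 3, 2, 6], 12) -> 2  [called from shape_report, line 40]
  shape_report([10, 3, 12, 8, 10, 3, 2, 6], 12) -> 24  [called from main, line 60]
  pack_ledger(54, 24) -> 13  [called from main, line 62]
Origin of each log line:
  1: logged in main at line 57
  2: logged in sum_active at line 25
  3: logged in gauge_drift at line 2
  4: logged in gauge_drift at line 6
  5: logged in clip_value at line 10
  6: logged in clip_value at line 15
  7: logged in sum_active at line 28
  8: logged in main at line 59
  9: logged in shape_report at line 39
  10: logged in map_offsets at line 33
  11: logged in shape_report at line 41
  12: logged in main at line 61
  13: logged in pack_ledger at line 46
A correct fix: line 47: replace `%` with `+`.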